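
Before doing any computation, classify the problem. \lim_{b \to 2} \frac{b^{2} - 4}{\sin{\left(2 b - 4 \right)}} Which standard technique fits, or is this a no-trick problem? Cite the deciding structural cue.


Diagnosis: l'Hôpital's rule (0/0) — the 0/0 form at 2 is the signature situation for l'Hôpital's rule. The standard small-argument limits would also carry it; the rule is the systematic route.


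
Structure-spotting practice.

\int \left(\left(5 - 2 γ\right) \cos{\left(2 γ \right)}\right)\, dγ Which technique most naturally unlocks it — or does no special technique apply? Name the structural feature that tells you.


Technique: integration by parts — a polynomial factor 5 - 2 γ multiplies \cos{\left(2 γ \right)}; differentiating 5 - 2 γ lowers its degree while \cos{\left(2 γ \right)} integrates cleanly, so parts wins.


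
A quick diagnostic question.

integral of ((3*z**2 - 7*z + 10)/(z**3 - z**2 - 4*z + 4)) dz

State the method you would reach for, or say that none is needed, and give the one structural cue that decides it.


Method: partial fractions — rational integrand, reducible denominator z**3 - z**2 - 4*z + 4: decompose first, integrate second.


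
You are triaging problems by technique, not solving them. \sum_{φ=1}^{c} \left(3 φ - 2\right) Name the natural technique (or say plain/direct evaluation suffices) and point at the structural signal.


Method: no special technique — the sum is polynomial through and through; closed forms for each power of φ finish it directly.


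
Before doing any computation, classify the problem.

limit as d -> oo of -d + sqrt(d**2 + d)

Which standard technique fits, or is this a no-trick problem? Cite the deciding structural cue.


Verdict: conjugate multiplication — the ∞ − ∞ radical form is the exact trigger for the conjugate maneuver.


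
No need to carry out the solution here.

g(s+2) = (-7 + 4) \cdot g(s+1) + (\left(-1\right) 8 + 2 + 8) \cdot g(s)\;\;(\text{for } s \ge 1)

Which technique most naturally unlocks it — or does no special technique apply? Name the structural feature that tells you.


Method: the characteristic-root method — no index-dependence in the weights and nothing inhomogeneous: classic characteristic-equation setup.


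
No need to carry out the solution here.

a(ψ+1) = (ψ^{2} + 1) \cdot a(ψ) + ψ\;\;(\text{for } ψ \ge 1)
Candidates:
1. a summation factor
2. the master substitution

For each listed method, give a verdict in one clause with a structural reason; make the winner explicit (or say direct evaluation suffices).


Method: a summation factor — normalize by the running product of ψ^{2} + 1: the left side becomes a difference, and differences sum.
- a summation factor: applicable, and directly so.
- the master substitution — with no divided-index recursive call, reindexing by powers of a base buys nothing.


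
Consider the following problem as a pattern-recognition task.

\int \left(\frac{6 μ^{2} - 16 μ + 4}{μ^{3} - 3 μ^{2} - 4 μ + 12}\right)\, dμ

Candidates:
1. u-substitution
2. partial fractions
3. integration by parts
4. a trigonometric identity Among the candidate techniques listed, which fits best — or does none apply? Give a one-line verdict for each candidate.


Diagnosis: partial fractions — once μ^{3} - 3 μ^{2} - 4 μ + 12 is factored, each root contributes a simple-fraction term; integrate them one at a time.
- u-substitution: no subexpression of the integrand pairs with its own derivative as a factor — individual terms may offer their own substitutions, but any change of variable covering the whole integral would have to be constructed from outside the expression.
- partial fractions: yes, a natural case for it.
- integration by parts: there is no nonconstant-polynomial-times-kernel split with an exp, sine, cosine (degree-1 argument), or logarithm partner.
- a trigonometric identity: no sine or cosine appears, so there is nothing for a trigonometric identity to act on.


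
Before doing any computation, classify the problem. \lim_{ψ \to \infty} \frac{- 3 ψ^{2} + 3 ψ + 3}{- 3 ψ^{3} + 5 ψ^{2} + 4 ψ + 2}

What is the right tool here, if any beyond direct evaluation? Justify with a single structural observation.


Best approach: dominant-term comparison — at large ψ only the top-degree terms survive; compare the leading terms and the limit falls out. Viewed as a single quotient this is an ∞/∞ form — an at-infinity application of l'Hôpital's rule would also resolve it; comparing leading growth reads the answer without differentiating.


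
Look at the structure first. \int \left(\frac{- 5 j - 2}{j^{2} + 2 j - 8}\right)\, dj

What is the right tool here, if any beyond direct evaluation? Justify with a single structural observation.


Diagnosis: partial fractions — once j^{2} + 2 j - 8 is factored, each root contributes a simple-fraction term; integrate them one at a time.


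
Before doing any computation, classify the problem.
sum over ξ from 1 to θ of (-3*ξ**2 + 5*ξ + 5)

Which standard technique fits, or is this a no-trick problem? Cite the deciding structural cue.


Technique: no special technique — no ratio, no shift structure, no binomial pattern: sum the constant-multiple powers of ξ with known formulas.


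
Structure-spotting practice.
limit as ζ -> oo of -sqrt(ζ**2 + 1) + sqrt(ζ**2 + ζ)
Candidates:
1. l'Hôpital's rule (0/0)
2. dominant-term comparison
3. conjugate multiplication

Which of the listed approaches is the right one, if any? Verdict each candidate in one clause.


Best approach: conjugate multiplication — the difference sqrt(ζ**2 + ζ) - sqrt(ζ**2 + 1) is an ∞ − ∞ stalemate; its conjugate partner breaks the tie.
- l'Hôpital's rule (0/0) — the expression is a difference driving to ∞ − ∞, not a 0/0 quotient — there is no ratio for the rule to differentiate.
- dominant-term comparison — no dominant-degree comparison decides it.
- conjugate multiplication — yes — fits the structure here.


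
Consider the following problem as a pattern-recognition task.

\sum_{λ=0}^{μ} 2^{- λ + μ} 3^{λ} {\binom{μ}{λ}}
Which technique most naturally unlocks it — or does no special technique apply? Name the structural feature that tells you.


Verdict: the binomial theorem — terms weighting {\binom{μ}{λ}} against matched powers of 3 and 2 reassemble into (3 + 2)^μ by the binomial theorem.


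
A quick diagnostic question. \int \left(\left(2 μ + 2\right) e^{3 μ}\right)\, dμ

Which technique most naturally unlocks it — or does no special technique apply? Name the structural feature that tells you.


Technique: integration by parts — 2 μ + 2 dies after finitely many derivatives while e^{3 μ} cycles under integration — the tabular/parts setup.


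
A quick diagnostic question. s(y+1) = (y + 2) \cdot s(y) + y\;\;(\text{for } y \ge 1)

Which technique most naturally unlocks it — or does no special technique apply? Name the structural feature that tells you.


Verdict: a summation factor — because the multiplier y + 2 is index-dependent, divide through by its running product and sum the resulting differences.


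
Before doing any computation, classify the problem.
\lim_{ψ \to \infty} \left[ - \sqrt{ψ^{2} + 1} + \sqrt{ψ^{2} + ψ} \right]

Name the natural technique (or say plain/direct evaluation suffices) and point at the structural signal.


Best approach: conjugate multiplication — turning the difference into a conjugate-rationalized ratio makes the limit readable.


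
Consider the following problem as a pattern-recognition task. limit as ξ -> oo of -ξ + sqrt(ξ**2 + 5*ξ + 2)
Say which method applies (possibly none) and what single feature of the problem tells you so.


Best approach: conjugate multiplication — both pieces blow up but their difference is finite; the conjugate trick rationalizes sqrt(ξ**2 + 5*ξ + 2) - ξ.


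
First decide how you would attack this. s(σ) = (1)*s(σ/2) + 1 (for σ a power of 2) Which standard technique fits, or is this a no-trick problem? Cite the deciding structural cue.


Method: the master substitution — divide-the-index recursion (σ/2 inside the call) straightens out once the index is rewritten as 2^m.


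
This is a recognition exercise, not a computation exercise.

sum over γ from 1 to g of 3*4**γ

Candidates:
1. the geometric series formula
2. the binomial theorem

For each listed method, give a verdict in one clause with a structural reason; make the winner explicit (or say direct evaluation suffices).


Verdict: the geometric series formula — each summand is the previous one scaled by 4; that constant multiplier is itself the geometric structure.
- the geometric series formula — yes — fits the structure here.
- the binomial theorem — the summand does not match any term pattern of an expanded binomial power.


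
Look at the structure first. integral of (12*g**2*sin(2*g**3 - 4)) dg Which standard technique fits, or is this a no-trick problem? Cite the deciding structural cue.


Technique: u-substitution — everything non-trivial happens through the inner expression 2*g**3 - 4, and its derivative accounts for the remaining factor up to a constant, so set u = 2*g**3 - 4.


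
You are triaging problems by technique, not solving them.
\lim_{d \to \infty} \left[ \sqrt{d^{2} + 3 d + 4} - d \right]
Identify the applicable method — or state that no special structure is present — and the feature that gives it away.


Verdict: conjugate multiplication — both pieces blow up but their difference is finite; the conjugate trick rationalizes \sqrt{d^{2} + 3 d + 4} - d.


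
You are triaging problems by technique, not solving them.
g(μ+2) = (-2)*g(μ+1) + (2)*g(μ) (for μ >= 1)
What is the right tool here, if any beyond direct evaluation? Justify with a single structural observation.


Best approach: the characteristic-root method — constant coefficients and linearity mean the ansatz r^μ reduces it to solving the characteristic polynomial.


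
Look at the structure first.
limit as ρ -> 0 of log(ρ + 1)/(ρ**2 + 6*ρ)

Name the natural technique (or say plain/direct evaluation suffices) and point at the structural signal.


Verdict: l'Hôpital's rule (0/0) — substituting 0 gives 0 over 0; differentiate top and bottom once and re-evaluate. Expanding numerator and denominator to first order gives the same value — the rule automates exactly that.


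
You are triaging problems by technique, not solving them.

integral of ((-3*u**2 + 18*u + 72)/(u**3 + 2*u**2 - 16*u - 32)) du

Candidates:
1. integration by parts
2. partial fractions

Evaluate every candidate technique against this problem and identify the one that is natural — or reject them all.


Technique: partial fractions — the integrand is a proper rational function and its denominator u**3 + 2*u**2 - 16*u - 32 factors into distinct pieces, so it splits into simple fractions.
- integration by parts: the nonconstant-polynomial-times-standard-kernel pattern (an exp, sine, cosine, or logarithm partner) is absent.
- partial fractions: applies; the problem has the shape this method handles.


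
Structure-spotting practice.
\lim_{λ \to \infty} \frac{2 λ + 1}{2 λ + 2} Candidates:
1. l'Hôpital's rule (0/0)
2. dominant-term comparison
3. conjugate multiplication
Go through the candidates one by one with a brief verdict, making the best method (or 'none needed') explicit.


Method: dominant-term comparison — at large λ only the top-degree terms survive; compare the leading terms and the limit falls out.
- l'Hôpital's rule (0/0): no 0/0 form appears: written as one quotient, top and bottom both grow without bound, and the ratio is decided by their leading terms.
- dominant-term comparison — yes — fits the structure here.
- conjugate multiplication: the conjugate move applies to radical differences, which this is not.


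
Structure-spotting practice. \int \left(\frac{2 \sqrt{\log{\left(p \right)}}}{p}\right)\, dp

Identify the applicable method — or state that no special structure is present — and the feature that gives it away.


Method: u-substitution — the only nontrivial dependence routes through \log{\left(p \right)}, whose derivative supplies the leftover factor up to a constant multiple — u = \log{\left(p \right)} flattens it.


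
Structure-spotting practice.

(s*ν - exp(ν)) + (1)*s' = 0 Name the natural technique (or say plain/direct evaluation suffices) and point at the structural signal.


Verdict: a linear integrating factor — the unknown enters only to the first power against a nonzero forcing term — the integrating-factor template applies directly.


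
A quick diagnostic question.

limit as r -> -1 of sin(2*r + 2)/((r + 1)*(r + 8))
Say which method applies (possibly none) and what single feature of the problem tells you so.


Technique: l'Hôpital's rule (0/0) — plug in -1: top and bottom both hit zero, so differentiate each and retry. A first-order expansion at the point is an equally standard path; the rule packages it.


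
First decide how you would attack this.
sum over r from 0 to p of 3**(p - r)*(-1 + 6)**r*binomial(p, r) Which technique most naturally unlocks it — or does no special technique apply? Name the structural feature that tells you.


Best approach: the binomial theorem — the summand is term r of a binomial expansion in (-1 + 6) and 3; the whole sum is a single power.


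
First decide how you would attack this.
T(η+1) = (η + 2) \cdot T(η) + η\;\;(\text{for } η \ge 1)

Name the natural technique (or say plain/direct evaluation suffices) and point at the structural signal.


Best approach: a summation factor — an index-dependent multiplier η + 2 rules out characteristic roots; a summation factor converts it to a pure difference.


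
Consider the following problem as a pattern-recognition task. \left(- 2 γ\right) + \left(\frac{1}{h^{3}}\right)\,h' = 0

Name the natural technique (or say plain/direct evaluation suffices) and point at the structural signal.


Diagnosis: separation of variables — all dependence on the two variables factors apart, the defining separable shape. One could also solve this as an exact equation; with each coefficient in its own variable, separating is the same work with fewer steps.


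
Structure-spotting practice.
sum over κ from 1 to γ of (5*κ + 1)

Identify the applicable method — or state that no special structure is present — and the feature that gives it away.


Best approach: no special technique — with only polynomial terms in κ present, the classical sum-of-powers identities are all you need.


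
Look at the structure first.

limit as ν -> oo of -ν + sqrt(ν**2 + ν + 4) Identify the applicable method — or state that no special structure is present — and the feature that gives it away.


Verdict: conjugate multiplication — neither sqrt(ν**2 + ν + 4) nor ν converges alone, so rewrite their difference as a conjugate-rationalized quotient first.


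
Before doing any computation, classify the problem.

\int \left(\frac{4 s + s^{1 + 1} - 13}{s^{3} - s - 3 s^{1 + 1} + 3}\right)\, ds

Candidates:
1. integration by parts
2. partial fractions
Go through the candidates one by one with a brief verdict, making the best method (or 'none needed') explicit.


Technique: partial fractions — (s^{3} - s - 3 s^{1 + 1} + 3) splits into linear pieces, so the quotient is a sum of simple fractions — decompose before integrating.
- integration by parts: the nonconstant-polynomial-times-standard-kernel pattern (an exp, sine, cosine, or logarithm partner) is absent.
- partial fractions — yes, a natural case for it.


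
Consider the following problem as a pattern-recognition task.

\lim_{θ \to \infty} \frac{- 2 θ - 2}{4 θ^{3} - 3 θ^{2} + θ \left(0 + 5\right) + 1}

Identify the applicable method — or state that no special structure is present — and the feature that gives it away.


Technique: dominant-term comparison — growth-rate triage: the leading powers of θ decide the limit, everything else is noise. As a single quotient, the ∞/∞ shape would yield to repeated differentiation as well — the growth comparison gets there in one look.


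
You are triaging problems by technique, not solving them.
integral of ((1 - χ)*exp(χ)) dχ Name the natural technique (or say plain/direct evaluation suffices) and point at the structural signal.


Method: integration by parts — the integrand splits as 1 - χ times exp(χ) — repeatedly differentiating the polynomial part kills it, which is the parts ladder.


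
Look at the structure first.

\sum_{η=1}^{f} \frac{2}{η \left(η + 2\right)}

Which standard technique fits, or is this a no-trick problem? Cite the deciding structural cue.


Technique: telescoping — after splitting \frac{2}{η \left(η + 2\right)} into partial fractions, the pieces are shifted copies of one function and cancel telescopically.


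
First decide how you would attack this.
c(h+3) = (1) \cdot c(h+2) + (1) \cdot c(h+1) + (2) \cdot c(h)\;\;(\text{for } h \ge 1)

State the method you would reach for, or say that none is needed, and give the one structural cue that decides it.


Technique: the characteristic-root method — try a geometric ansatz r^h: constant coefficients turn the recurrence into one polynomial equation in r.


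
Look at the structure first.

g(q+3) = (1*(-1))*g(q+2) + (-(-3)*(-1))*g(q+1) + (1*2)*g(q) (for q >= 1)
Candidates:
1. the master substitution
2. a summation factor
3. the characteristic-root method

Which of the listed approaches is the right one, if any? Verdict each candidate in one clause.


Diagnosis: the characteristic-root method — shift-invariance with fixed coefficients calls for exponential trials; the characteristic polynomial finds every r^q.
- the master substitution — there is no divide-the-index recursive argument.
- a summation factor — a summation factor telescopes one-step recursions; this one carries higher-order memory.
- the characteristic-root method — applies; the problem has the shape this method handles.


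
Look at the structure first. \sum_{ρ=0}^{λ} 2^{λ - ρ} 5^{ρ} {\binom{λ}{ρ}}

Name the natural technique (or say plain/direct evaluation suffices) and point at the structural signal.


Diagnosis: the binomial theorem — binomial coefficients against complementary powers of 5 and 2: recognize the binomial expansion and resum.


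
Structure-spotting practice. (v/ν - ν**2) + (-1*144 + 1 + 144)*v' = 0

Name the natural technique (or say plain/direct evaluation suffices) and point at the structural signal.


Verdict: a linear integrating factor — linear in the unknown with genuine forcing: multiply through by the exponential of the integrated coefficient and the left side closes into one derivative.


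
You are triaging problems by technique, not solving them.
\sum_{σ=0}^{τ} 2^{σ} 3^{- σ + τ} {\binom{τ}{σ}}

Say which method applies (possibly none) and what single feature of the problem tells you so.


Method: the binomial theorem — the summand is term σ of a binomial expansion in 2 and 3; the whole sum is a single power.


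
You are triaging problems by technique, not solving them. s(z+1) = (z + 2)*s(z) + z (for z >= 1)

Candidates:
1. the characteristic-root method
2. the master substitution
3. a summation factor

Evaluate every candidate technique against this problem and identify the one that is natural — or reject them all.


Diagnosis: a summation factor — with the index-dependent coefficient z + 2, dividing by the cumulative product turns the left side into a pure difference.
- the characteristic-root method: an index-dependent weight blocks the pure exponential ansatz.
- the master substitution — no fixed divisor shrinks the index between calls.
- a summation factor: yes, a natural case for it.


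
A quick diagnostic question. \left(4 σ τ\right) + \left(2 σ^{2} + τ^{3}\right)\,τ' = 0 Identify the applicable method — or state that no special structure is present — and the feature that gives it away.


Best approach: the exact-equation method — d/dτ of 4 σ τ equals d/dσ of 2 σ^{2} + τ^{3}: the form is a total differential of one potential — integrate it exactly.


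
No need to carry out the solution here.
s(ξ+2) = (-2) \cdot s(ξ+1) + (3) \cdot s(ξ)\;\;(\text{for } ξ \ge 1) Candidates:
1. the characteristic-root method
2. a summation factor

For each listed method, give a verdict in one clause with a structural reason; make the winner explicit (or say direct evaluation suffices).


Diagnosis: the characteristic-root method — this is the constant-coefficient homogeneous case — the whole solution in ξ reduces to a polynomial's roots.
- the characteristic-root method — applies; the problem has the shape this method handles.
- a summation factor: a summation factor telescopes one-step recursions; this one carries higher-order memory.


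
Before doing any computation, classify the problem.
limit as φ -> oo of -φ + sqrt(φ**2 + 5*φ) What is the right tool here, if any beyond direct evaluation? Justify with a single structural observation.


Verdict: conjugate multiplication — this difference gives up after one conjugate multiplication — the radical structure cancels against its conjugate.


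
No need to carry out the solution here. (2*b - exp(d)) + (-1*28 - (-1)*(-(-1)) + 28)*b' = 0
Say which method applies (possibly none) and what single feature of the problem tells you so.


Method: a linear integrating factor — first power of b, nonzero forcing: the integrating-factor recipe applies verbatim with p = 2.


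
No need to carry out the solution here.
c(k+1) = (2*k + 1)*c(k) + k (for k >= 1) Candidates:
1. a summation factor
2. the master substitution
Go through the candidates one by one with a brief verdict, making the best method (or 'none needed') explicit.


Verdict: a summation factor — the coefficient 2*k + 1 drifts with the index, so no fixed root exists; normalizing by the cumulative product telescopes it.
- a summation factor: a fit — the right tool for this form.
- the master substitution — with no divided-index recursive call, reindexing by powers of a base buys nothing.


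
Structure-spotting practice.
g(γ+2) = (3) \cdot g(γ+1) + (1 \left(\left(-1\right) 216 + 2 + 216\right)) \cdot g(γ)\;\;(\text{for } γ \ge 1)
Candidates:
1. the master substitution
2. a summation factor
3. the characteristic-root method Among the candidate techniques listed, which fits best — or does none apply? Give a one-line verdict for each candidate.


Verdict: the characteristic-root method — fixed numeric weights on consecutive terms and no forcing term added: the root method in its home territory.
- the master substitution — no fixed divisor shrinks the index between calls.
- a summation factor — a summation factor telescopes one-step recursions; this one carries higher-order memory.
- the characteristic-root method: yes, a natural case for it.


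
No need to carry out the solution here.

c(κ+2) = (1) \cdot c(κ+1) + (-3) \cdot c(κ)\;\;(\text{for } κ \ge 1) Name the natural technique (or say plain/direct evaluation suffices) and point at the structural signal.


Method: the characteristic-root method — the recurrence treats every index alike (constant coefficients, no forcing) — precisely the regime where r^κ trials close it.


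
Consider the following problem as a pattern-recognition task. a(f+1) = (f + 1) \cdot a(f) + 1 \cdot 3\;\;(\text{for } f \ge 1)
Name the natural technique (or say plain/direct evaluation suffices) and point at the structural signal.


Technique: a summation factor — one step of memory with a weight f + 1 that changes as the index grows — the summation-factor construction is built for this.


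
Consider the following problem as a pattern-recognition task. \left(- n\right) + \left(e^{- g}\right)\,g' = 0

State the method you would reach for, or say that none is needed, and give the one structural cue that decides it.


Verdict: separation of variables — one side of the product carries the independent variable, the other the unknown — the textbook separation shape. One could also solve this as an exact equation; with each coefficient in its own variable, separating is the same work with fewer steps.


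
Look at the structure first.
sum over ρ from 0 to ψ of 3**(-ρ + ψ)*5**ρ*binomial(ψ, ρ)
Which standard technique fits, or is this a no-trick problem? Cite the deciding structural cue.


Diagnosis: the binomial theorem — binomial coefficients against complementary powers of 5 and 3: recognize the binomial expansion and resum.


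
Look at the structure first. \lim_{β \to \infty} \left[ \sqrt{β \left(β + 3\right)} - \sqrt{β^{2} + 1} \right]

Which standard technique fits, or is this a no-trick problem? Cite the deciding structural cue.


Best approach: conjugate multiplication — the difference \sqrt{β \left(β + 3\right)} - \sqrt{β^{2} + 1} is an ∞ − ∞ stalemate; its conjugate partner breaks the tie.


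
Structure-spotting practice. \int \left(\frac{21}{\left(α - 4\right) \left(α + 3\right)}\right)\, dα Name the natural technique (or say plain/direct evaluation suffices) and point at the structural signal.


Diagnosis: partial fractions — a proper rational integrand whose denominator splits into simpler factors — decompose into partial fractions first.


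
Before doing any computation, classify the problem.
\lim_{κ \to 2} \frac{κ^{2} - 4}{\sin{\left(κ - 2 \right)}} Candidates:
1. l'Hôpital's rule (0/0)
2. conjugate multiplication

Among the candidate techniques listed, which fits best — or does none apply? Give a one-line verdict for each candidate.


Technique: l'Hôpital's rule (0/0) — numerator and denominator both vanish at 2 — a genuine 0/0 form, which is exactly when l'Hôpital applies. The standard small-argument limits would also carry it; the rule is the systematic route.
- l'Hôpital's rule (0/0) — yes — fits the structure here.
- conjugate multiplication: no divergent radical difference is present for a conjugate pair to cancel.


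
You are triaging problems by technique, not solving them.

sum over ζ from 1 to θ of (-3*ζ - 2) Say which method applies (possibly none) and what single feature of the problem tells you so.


Diagnosis: no special technique — no ratio, no shift structure, no binomial pattern: sum the constant-multiple powers of ζ with known formulas.


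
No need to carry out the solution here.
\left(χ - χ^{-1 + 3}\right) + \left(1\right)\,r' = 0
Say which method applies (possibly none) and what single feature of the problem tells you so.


Verdict: no special technique — solved for the derivative, no r appears — this is antidifferentiation in χ wearing ODE clothing.


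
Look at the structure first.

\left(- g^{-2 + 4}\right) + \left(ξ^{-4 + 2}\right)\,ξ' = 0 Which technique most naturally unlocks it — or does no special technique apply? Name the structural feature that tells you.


Verdict: separation of variables — separating collects all ξ-dependence with the derivative and leaves all g-dependence opposite: variables separate. One could also solve this as an exact equation; with each coefficient in its own variable, separating is the same work with fewer steps.


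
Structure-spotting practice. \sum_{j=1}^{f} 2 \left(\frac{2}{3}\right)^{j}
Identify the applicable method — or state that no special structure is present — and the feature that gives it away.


Method: the geometric series formula — each summand is the previous one scaled by \frac{2}{3}; that constant multiplier is itself the geometric structure.


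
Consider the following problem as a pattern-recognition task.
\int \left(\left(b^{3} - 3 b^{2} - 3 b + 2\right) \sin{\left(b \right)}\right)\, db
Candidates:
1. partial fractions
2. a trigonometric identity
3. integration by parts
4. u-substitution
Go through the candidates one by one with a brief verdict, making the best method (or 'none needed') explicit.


Diagnosis: integration by parts — the integrand splits as b^{3} - 3 b^{2} - 3 b + 2 times \sin{\left(b \right)} — repeatedly differentiating the polynomial part kills it, which is the parts ladder.
- partial fractions: there is no rational-function structure to decompose.
- a trigonometric identity: no identity rewrites this into an easier trigonometric form.
- integration by parts — yes — fits the structure here.
- u-substitution: no subexpression of the integrand serves as a whole-integral substitution inner — individual terms may offer their own, but none carries its derivative as a factor of the full integrand; a working change of variable would have to be constructed from outside the expression.


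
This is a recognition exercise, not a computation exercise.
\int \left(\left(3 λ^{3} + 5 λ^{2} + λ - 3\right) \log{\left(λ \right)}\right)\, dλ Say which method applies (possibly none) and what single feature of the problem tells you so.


Technique: integration by parts — the logarithm \log{\left(λ \right)} has no power-rule antiderivative to read off directly, but its derivative is algebraic — so differentiate \log{\left(λ \right)} and integrate the polynomial factor 3 λ^{3} + 5 λ^{2} + λ - 3.


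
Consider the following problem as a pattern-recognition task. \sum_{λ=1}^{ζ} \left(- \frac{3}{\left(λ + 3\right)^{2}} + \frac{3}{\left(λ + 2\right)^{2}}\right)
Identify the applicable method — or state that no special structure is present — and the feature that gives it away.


Technique: telescoping — this sum is a zipper: each term contributes \frac{3}{\left(λ + 2\right)^{2}} and removes the next index's value, which the following term puts back, closing term by term.


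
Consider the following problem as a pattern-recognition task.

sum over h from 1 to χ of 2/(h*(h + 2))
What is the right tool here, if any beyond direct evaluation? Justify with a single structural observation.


Verdict: telescoping — after splitting 2/(h*(h + 2)) into partial fractions, the pieces are shifted copies of one function and cancel telescopically.


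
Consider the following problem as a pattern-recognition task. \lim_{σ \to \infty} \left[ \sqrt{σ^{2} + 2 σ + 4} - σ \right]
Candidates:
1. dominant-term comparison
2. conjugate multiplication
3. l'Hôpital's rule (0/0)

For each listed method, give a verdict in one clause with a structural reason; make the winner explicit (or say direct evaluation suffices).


Diagnosis: conjugate multiplication — this difference gives up after one conjugate multiplication — the radical structure cancels against its conjugate.
- dominant-term comparison: this is not a rational comparison of growth rates at infinity.
- conjugate multiplication — applies; the problem has the shape this method handles.
- l'Hôpital's rule (0/0): substitution produces ∞ − ∞ rather than a vanishing quotient; the rule needs a 0/0 ratio to act on.


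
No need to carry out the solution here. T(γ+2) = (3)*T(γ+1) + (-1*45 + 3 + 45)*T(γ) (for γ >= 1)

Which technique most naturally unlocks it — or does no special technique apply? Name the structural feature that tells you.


Technique: the characteristic-root method — this is the constant-coefficient homogeneous case — the whole solution in γ reduces to a polynomial's roots.


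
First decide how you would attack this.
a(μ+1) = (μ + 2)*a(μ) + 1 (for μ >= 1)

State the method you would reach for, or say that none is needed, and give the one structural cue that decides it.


Technique: a summation factor — rescale the sequence by the product of the weights μ + 2 so far — the recurrence collapses to a plain running sum.


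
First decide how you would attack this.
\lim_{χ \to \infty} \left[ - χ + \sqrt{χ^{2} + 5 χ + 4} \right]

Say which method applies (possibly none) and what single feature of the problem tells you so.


Technique: conjugate multiplication — both pieces blow up but their difference is finite; the conjugate trick rationalizes \sqrt{χ^{2} + 5 χ + 4} - χ.


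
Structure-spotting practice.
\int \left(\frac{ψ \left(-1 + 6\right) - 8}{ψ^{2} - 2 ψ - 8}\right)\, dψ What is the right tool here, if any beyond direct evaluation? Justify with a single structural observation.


Diagnosis: partial fractions — each factor of ψ^{2} - 2 ψ - 8 owns one elementary piece of the integrand — separate them and integrate piecewise.


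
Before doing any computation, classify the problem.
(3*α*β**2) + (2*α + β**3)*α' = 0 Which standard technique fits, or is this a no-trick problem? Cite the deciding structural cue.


Best approach: the exact-equation method — equality of cross partials is the green light — assemble the potential function term by term.


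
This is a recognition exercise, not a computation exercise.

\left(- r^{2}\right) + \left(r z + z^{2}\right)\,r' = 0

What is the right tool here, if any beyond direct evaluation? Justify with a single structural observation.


Method: the homogeneous substitution — scaling z and r together leaves the slope fixed — it depends only on r/z, so substitute the ratio. With the right rearrangement (exchanging the roles of the variables where needed), this also fits a Bernoulli template; the homogeneous substitution reads the structure directly.


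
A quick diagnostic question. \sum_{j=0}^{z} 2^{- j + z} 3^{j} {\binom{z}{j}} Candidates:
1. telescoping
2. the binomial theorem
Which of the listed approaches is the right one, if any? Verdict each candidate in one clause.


Verdict: the binomial theorem — terms weighting {\binom{z}{j}} against matched powers of 3 and 2 reassemble into (3 + 2)^z by the binomial theorem.
- telescoping — the terms as presented offer no neighboring cancellation — a telescoping rewrite may exist, but the displayed structure does not hand one over.
- the binomial theorem: applies; the problem has the shape this method handles.


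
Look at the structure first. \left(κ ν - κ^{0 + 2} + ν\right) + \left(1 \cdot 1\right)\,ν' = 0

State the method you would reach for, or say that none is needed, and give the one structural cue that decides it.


Technique: a linear integrating factor — the unknown enters only to the first power against a nonzero forcing term — the integrating-factor template applies directly.


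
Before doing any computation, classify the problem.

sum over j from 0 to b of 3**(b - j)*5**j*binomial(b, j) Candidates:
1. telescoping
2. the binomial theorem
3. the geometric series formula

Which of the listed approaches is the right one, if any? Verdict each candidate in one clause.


Best approach: the binomial theorem — binomial coefficients against complementary powers of 5 and 3: recognize the binomial expansion and resum.
- telescoping: computed from the summand as displayed, the partial sums build up without the pairwise collapse telescoping exploits.
- the binomial theorem — yes — fits the structure here.
- the geometric series formula — there is no constant term-to-term ratio.


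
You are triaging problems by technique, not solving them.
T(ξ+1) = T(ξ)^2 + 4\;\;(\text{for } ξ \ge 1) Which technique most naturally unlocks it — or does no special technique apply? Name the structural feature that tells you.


Best approach: no special technique — the recurrence is nonlinear in the sequence values; study it directly, no linear machinery applies.


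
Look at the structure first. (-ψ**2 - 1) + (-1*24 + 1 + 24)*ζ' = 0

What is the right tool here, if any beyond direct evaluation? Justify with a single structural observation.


Technique: no special technique — solved for the derivative, ζ never appears on the right — this is a direct integration in ψ, not a differential-equations problem at heart.


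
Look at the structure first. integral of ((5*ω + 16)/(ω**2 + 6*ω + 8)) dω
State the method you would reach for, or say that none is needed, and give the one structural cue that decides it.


Diagnosis: partial fractions — once ω**2 + 6*ω + 8 is factored, each root contributes a simple-fraction term; integrate them one at a time.


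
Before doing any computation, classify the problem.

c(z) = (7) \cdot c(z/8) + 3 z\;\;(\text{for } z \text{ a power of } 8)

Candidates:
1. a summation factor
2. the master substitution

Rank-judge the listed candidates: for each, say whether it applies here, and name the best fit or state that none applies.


Diagnosis: the master substitution — treat m = log base 8 of z as the new clock: one recursion step advances m by one while z scales by 8.
- a summation factor: a divided-index call is outside the fixed-shift first-order family a summation factor normalizes.
- the master substitution — applicable, and directly so.


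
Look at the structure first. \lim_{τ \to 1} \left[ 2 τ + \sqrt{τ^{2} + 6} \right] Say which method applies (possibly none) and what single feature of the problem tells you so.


Method: no special technique — no denominator vanishes and nothing blows up at 1: direct substitution is the whole computation.


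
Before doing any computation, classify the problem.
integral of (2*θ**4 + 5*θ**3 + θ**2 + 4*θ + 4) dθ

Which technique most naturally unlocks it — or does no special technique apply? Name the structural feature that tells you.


Diagnosis: no special technique — every term is a constant multiple of a power of θ; term-wise power-rule integration needs no preliminary transformation.


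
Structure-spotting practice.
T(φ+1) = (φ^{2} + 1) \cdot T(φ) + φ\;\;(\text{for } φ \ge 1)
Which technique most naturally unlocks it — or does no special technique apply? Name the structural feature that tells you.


Verdict: a summation factor — because the multiplier φ^{2} + 1 is index-dependent, divide through by its running product and sum the resulting differences.


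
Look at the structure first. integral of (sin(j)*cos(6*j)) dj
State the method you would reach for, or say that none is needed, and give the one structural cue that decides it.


Diagnosis: a trigonometric identity — two sinusoids at different rates multiply in sin(j)*cos(6*j); the product-to-sum identity uncouples them.


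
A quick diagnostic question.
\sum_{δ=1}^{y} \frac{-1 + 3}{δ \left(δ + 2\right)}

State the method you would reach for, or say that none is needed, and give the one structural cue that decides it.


Method: telescoping — poles of \frac{-1 + 3}{δ \left(δ + 2\right)} differ by an integer, the telltale of a telescoping partial-fraction sum.


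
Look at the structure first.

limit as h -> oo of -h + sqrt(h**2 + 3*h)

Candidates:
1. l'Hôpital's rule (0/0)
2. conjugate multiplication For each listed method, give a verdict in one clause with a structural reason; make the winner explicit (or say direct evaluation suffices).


Method: conjugate multiplication — divergence minus divergence hides a finite answer — expose it by pairing sqrt(h**2 + 3*h) - h with its conjugate.
- l'Hôpital's rule (0/0): substitution produces ∞ − ∞ rather than a vanishing quotient; the rule needs a 0/0 ratio to act on.
- conjugate multiplication: applicable, and directly so.


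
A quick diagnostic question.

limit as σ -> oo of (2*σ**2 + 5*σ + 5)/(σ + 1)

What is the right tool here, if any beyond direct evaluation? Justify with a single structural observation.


Verdict: dominant-term comparison — divide by the highest power of σ present: lower-order terms vanish and the dominant ratio remains. Viewed as a single quotient this is an ∞/∞ form — an at-infinity application of l'Hôpital's rule would also resolve it; comparing leading growth reads the answer without differentiating.


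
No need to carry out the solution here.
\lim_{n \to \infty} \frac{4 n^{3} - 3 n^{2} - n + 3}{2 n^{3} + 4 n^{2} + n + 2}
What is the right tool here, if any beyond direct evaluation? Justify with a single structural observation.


Technique: dominant-term comparison — divide through by the highest power of n; every lower-order term dies and the dominant terms decide the limit. Differentiating the expression as a single quotient would eventually settle it as well; matching dominant growth settles it immediately.
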